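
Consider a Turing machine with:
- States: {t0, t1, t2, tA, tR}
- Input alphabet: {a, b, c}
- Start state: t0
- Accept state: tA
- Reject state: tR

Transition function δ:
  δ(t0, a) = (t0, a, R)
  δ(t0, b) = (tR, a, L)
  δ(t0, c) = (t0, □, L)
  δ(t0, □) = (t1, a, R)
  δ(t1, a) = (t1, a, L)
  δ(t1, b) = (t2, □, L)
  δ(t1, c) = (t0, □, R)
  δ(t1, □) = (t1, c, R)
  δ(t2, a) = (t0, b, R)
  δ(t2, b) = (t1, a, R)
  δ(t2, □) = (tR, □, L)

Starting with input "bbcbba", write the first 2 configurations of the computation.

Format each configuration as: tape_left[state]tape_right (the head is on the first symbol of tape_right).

Transitions applied:
Step 1: δ(t0, b) = (tR, a, L)

The first 2 configurations are:
[t0]bbcbba ⊢ [tR]□abcbba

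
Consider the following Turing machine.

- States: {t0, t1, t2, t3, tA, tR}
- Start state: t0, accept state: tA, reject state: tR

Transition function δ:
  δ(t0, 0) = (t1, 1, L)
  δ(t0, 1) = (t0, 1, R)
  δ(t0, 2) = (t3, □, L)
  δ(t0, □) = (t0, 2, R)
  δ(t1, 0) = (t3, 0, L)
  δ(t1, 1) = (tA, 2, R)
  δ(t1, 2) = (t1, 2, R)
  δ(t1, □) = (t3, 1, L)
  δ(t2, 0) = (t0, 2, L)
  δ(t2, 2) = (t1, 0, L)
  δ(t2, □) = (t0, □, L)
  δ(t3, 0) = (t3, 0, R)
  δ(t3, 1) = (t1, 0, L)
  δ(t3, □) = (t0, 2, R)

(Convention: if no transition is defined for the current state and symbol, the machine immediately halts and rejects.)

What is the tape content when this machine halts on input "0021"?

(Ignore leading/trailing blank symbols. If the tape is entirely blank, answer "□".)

Execution trace:
Initial: [t0]0021
Step 1: δ(t0, 0) = (t1, 1, L) → [t1]□1021
Step 2: δ(t1, □) = (t3, 1, L) → [t3]□11021
Step 3: δ(t3, □) = (t0, 2, R) → 2[t0]11021
Step 4: δ(t0, 1) = (t0, 1, R) → 21[t0]1021
Step 5: δ(t0, 1) = (t0, 1, R) → 211[t0]021
Step 6: δ(t0, 0) = (t1, 1, L) → 21[t1]1121
Step 7: δ(t1, 1) = (tA, 2, R) → 212[tA]121

The machine reaches the accept state tA and halts.

Final tape (ignoring leading/trailing blanks): 212121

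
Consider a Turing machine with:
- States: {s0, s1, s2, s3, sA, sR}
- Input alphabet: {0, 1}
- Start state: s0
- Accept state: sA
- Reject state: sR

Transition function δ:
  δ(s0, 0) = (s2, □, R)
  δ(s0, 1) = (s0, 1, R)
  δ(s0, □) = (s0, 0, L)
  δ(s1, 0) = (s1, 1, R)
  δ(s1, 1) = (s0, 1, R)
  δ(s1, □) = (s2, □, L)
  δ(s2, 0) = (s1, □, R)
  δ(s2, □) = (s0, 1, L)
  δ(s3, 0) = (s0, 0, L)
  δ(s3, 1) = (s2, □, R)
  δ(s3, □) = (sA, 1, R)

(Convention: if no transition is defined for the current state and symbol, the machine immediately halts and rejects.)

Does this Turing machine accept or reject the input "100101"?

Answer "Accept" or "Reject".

Execution trace:
Initial: [s0]100101
Step 1: δ(s0, 1) = (s0, 1, R) → 1[s0]00101
Step 2: δ(s0, 0) = (s2, □, R) → 1□[s2]0101
Step 3: δ(s2, 0) = (s1, □, R) → 1□□[s1]101
Step 4: δ(s1, 1) = (s0, 1, R) → 1□□1[s0]01
Step 5: δ(s0, 0) = (s2, □, R) → 1□□1□[s2]1

No transition is defined for δ(s2, 1). By convention the machine halts and rejects.

Answer: Reject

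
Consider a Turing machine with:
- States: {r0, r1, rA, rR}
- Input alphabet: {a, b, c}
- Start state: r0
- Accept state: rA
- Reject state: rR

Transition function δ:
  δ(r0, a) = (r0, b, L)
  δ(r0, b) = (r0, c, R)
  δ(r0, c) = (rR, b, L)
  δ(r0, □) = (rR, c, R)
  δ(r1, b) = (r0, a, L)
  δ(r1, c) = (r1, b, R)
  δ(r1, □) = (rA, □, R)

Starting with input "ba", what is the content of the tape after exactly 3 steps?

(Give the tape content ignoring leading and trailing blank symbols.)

Execution trace:
Initial: [r0]ba
Step 1: δ(r0, b) = (r0, c, R) → c[r0]a
Step 2: δ(r0, a) = (r0, b, L) → [r0]cb
Step 3: δ(r0, c) = (rR, b, L) → [rR]□bb

The machine reaches the reject state rR and halts.

After 3 steps, the tape (ignoring leading/trailing blanks) is: bb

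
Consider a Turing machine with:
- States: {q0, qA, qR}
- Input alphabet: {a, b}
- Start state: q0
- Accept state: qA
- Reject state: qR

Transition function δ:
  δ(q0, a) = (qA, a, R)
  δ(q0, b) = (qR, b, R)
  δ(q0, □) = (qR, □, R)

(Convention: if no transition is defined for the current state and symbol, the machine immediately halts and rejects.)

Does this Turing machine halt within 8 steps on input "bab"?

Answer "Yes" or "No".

Execution trace:
Initial: [q0]bab
Step 1: δ(q0, b) = (qR, b, R) → b[qR]ab

The machine reaches the reject state qR and halts.
The machine halted after 1 step (within the 8-step bound).

Answer: Yes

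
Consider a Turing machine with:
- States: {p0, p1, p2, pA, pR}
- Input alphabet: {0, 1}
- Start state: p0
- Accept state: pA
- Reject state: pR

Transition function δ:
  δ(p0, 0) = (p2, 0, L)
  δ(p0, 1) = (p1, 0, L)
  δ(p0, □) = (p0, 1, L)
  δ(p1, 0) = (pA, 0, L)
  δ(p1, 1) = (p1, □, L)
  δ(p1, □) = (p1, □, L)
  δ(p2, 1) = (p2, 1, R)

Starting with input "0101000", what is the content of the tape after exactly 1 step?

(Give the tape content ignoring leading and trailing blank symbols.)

Execution trace:
Initial: [p0]0101000
Step 1: δ(p0, 0) = (p2, 0, L) → [p2]□0101000

No transition is defined for δ(p2, □). By convention the machine halts and rejects.

After 1 step, the tape (ignoring leading/trailing blanks) is: 0101000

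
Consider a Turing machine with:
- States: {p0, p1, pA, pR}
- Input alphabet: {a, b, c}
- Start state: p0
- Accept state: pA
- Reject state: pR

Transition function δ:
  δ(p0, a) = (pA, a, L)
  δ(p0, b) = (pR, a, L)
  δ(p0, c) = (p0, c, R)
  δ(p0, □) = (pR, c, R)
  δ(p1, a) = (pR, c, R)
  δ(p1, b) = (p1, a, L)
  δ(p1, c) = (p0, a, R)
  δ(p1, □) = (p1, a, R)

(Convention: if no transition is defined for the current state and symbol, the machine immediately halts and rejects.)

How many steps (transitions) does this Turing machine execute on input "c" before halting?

Execution trace:
Initial: [p0]c
Step 1: δ(p0, c) = (p0, c, R) → c[p0]□
Step 2: δ(p0, □) = (pR, c, R) → cc[pR]□

The machine reaches the reject state pR and halts.

The machine executed 2 steps before halting.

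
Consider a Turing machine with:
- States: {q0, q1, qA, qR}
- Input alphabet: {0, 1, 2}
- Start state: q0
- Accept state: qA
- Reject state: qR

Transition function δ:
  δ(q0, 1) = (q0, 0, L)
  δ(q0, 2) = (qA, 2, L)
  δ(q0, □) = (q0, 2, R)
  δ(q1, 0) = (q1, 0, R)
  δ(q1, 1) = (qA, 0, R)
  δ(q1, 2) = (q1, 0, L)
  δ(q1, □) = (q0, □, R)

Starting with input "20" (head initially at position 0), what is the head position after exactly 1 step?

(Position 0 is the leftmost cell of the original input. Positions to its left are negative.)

Execution trace (head position shown):
Step 0: [q0]20  (head at position 0)
Step 1: move left → [qA]□20  (head at position -1)

After 1 step, the head is at position -1.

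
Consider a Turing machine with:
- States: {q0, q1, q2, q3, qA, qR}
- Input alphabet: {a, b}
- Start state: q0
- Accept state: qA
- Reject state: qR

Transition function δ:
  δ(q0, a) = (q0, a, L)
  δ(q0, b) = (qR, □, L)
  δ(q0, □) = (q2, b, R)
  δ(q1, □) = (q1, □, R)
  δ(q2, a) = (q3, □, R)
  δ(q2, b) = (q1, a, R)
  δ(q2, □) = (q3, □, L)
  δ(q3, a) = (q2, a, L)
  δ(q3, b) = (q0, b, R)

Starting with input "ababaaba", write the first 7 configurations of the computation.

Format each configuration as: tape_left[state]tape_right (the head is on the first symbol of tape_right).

Transitions applied:
Step 1: δ(q0, a) = (q0, a, L)
Step 2: δ(q0, □) = (q2, b, R)
Step 3: δ(q2, a) = (q3, □, R)
Step 4: δ(q3, b) = (q0, b, R)
Step 5: δ(q0, a) = (q0, a, L)
Step 6: δ(q0, b) = (qR, □, L)

The first 7 configurations are:
[q0]ababaaba ⊢ [q0]□ababaaba ⊢ b[q2]ababaaba ⊢ b□[q3]babaaba ⊢ b□b[q0]abaaba ⊢ b□[q0]babaaba ⊢ b[qR]□□abaaba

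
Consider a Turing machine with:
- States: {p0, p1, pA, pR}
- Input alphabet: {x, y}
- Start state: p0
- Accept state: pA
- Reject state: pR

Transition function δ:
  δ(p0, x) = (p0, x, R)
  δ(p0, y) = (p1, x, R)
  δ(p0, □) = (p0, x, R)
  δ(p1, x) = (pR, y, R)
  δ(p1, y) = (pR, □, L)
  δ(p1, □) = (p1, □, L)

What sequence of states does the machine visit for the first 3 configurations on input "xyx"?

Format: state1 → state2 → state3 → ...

Execution trace:
Initial: [p0]xyx
Step 1: δ(p0, x) = (p0, x, R) → x[p0]yx
Step 2: δ(p0, y) = (p1, x, R) → xx[p1]x

State sequence: p0 → p0 → p1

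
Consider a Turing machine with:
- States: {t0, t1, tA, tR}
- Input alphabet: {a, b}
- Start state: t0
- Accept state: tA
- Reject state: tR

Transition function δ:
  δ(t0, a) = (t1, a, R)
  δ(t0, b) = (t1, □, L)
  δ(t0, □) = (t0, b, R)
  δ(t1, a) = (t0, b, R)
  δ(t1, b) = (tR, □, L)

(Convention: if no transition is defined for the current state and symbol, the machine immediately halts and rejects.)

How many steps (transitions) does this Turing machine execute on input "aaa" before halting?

Execution trace:
Initial: [t0]aaa
Step 1: δ(t0, a) = (t1, a, R) → a[t1]aa
Step 2: δ(t1, a) = (t0, b, R) → ab[t0]a
Step 3: δ(t0, a) = (t1, a, R) → aba[t1]□

No transition is defined for δ(t1, □). By convention the machine halts and rejects.

The machine executed 3 steps before halting.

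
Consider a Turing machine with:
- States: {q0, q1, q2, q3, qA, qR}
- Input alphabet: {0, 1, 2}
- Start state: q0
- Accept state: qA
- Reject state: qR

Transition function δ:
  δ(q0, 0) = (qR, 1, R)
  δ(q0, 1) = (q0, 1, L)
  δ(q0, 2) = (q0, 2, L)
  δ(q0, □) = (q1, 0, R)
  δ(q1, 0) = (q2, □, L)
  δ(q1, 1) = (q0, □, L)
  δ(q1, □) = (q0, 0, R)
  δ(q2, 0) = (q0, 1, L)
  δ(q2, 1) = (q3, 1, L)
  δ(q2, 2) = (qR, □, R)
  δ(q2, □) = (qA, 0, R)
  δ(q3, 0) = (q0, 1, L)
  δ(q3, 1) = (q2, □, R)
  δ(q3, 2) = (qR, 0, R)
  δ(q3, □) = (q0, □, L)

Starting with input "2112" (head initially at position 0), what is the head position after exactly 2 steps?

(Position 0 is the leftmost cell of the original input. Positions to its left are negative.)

Execution trace (head position shown):
Step 0: [q0]2112  (head at position 0)
Step 1: move left → [q0]□2112  (head at position -1)
Step 2: move right → 0[q1]2112  (head at position 0)

After 2 steps, the head is at position 0.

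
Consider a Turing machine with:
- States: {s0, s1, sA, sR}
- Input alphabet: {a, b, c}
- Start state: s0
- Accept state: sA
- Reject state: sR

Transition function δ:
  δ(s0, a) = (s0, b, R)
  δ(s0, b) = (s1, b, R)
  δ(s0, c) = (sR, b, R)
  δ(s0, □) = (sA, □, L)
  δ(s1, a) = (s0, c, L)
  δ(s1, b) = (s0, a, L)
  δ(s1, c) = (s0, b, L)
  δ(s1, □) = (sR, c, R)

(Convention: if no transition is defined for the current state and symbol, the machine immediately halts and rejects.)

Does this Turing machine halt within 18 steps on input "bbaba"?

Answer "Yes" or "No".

Execution trace:
Initial: [s0]bbaba
Step 1: δ(s0, b) = (s1, b, R) → b[s1]baba
Step 2: δ(s1, b) = (s0, a, L) → [s0]baaba
Step 3: δ(s0, b) = (s1, b, R) → b[s1]aaba
Step 4: δ(s1, a) = (s0, c, L) → [s0]bcaba
Step 5: δ(s0, b) = (s1, b, R) → b[s1]caba
Step 6: δ(s1, c) = (s0, b, L) → [s0]bbaba
Step 7: δ(s0, b) = (s1, b, R) → b[s1]baba
Step 8: δ(s1, b) = (s0, a, L) → [s0]baaba
Step 9: δ(s0, b) = (s1, b, R) → b[s1]aaba
Step 10: δ(s1, a) = (s0, c, L) → [s0]bcaba
Step 11: δ(s0, b) = (s1, b, R) → b[s1]caba
Step 12: δ(s1, c) = (s0, b, L) → [s0]bbaba
Step 13: δ(s0, b) = (s1, b, R) → b[s1]baba
Step 14: δ(s1, b) = (s0, a, L) → [s0]baaba
Step 15: δ(s0, b) = (s1, b, R) → b[s1]aaba
Step 16: δ(s1, a) = (s0, c, L) → [s0]bcaba
Step 17: δ(s0, b) = (s1, b, R) → b[s1]caba
Step 18: δ(s1, c) = (s0, b, L) → [s0]bbaba

The machine has not reached a halting state after 18 steps.
The machine did not halt within the 18-step bound.

Answer: No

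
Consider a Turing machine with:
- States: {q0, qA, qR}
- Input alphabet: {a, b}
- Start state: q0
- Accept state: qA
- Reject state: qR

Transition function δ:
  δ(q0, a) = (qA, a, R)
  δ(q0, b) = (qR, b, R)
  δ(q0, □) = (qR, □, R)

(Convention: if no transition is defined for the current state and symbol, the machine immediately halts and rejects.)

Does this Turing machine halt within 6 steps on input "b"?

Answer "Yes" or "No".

Execution trace:
Initial: [q0]b
Step 1: δ(q0, b) = (qR, b, R) → b[qR]□

The machine reaches the reject state qR and halts.
The machine halted after 1 step (within the 6-step bound).

Answer: Yes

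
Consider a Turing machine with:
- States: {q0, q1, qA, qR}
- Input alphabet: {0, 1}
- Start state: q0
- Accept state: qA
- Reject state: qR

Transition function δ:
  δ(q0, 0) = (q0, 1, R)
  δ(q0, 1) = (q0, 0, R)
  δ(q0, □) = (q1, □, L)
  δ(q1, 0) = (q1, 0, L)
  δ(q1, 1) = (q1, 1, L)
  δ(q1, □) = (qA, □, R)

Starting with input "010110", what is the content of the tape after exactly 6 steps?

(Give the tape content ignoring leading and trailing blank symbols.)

Execution trace:
Initial: [q0]010110
Step 1: δ(q0, 0) = (q0, 1, R) → 1[q0]10110
Step 2: δ(q0, 1) = (q0, 0, R) → 10[q0]0110
Step 3: δ(q0, 0) = (q0, 1, R) → 101[q0]110
Step 4: δ(q0, 1) = (q0, 0, R) → 1010[q0]10
Step 5: δ(q0, 1) = (q0, 0, R) → 10100[q0]0
Step 6: δ(q0, 0) = (q0, 1, R) → 101001[q0]□

After 6 steps, the tape (ignoring leading/trailing blanks) is: 101001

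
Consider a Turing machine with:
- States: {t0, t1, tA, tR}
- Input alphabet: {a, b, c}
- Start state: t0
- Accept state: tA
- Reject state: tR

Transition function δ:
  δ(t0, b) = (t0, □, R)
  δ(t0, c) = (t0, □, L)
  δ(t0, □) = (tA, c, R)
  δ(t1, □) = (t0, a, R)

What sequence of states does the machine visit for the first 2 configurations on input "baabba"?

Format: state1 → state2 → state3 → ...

Execution trace:
Initial: [t0]baabba
Step 1: δ(t0, b) = (t0, □, R) → □[t0]aabba

No transition is defined for δ(t0, a). By convention the machine halts and rejects.

State sequence: t0 → t0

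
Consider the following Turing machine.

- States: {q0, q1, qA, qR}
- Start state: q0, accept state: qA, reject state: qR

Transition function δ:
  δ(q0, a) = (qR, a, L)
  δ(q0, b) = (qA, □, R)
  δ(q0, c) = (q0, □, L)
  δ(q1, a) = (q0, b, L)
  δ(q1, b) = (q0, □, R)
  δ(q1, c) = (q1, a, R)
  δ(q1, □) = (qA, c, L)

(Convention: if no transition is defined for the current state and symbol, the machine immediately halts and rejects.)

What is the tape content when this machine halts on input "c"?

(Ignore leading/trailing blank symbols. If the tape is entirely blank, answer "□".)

Execution trace:
Initial: [q0]c
Step 1: δ(q0, c) = (q0, □, L) → [q0]□□

No transition is defined for δ(q0, □). By convention the machine halts and rejects.

Final tape (ignoring leading/trailing blanks): □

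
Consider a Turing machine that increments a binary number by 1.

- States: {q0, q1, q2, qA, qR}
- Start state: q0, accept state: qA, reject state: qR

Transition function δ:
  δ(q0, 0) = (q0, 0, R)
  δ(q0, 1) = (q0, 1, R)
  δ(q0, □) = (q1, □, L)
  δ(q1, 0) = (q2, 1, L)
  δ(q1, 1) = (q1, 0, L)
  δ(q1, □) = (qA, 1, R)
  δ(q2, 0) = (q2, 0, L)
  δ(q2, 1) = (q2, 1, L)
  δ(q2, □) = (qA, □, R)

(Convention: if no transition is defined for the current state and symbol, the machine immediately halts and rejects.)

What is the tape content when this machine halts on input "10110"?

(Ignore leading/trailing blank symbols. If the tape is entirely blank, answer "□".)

Execution trace:
Initial: [q0]10110
Step 1: δ(q0, 1) = (q0, 1, R) → 1[q0]0110
Step 2: δ(q0, 0) = (q0, 0, R) → 10[q0]110
Step 3: δ(q0, 1) = (q0, 1, R) → 101[q0]10
Step 4: δ(q0, 1) = (q0, 1, R) → 1011[q0]0
Step 5: δ(q0, 0) = (q0, 0, R) → 10110[q0]□
Step 6: δ(q0, □) = (q1, □, L) → 1011[q1]0□
Step 7: δ(q1, 0) = (q2, 1, L) → 101[q2]11□
Step 8: δ(q2, 1) = (q2, 1, L) → 10[q2]111□
Step 9: δ(q2, 1) = (q2, 1, L) → 1[q2]0111□
Step 10: δ(q2, 0) = (q2, 0, L) → [q2]10111□
Step 11: δ(q2, 1) = (q2, 1, L) → [q2]□10111□
Step 12: δ(q2, □) = (qA, □, R) → □[qA]10111□

The machine reaches the accept state qA and halts.

Final tape (ignoring leading/trailing blanks): 10111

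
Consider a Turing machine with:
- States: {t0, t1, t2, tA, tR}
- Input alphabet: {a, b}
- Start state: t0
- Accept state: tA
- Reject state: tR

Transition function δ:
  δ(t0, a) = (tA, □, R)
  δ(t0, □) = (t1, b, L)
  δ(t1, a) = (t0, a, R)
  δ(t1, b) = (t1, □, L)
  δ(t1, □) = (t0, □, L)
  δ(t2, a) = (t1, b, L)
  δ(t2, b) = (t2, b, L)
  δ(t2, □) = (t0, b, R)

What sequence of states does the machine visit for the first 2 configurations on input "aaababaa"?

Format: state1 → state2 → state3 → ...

Execution trace:
Initial: [t0]aaababaa
Step 1: δ(t0, a) = (tA, □, R) → □[tA]aababaa

The machine reaches the accept state tA and halts.

State sequence: t0 → tA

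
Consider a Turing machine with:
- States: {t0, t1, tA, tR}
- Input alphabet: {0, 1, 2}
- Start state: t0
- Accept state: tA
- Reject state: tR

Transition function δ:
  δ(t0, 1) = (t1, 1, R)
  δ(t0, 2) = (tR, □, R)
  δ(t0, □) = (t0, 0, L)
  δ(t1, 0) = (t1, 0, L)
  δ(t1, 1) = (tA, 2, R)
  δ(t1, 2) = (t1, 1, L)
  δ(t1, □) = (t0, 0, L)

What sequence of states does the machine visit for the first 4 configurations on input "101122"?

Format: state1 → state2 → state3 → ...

Execution trace:
Initial: [t0]101122
Step 1: δ(t0, 1) = (t1, 1, R) → 1[t1]01122
Step 2: δ(t1, 0) = (t1, 0, L) → [t1]101122
Step 3: δ(t1, 1) = (tA, 2, R) → 2[tA]01122

The machine reaches the accept state tA and halts.

State sequence: t0 → t1 → t1 → tA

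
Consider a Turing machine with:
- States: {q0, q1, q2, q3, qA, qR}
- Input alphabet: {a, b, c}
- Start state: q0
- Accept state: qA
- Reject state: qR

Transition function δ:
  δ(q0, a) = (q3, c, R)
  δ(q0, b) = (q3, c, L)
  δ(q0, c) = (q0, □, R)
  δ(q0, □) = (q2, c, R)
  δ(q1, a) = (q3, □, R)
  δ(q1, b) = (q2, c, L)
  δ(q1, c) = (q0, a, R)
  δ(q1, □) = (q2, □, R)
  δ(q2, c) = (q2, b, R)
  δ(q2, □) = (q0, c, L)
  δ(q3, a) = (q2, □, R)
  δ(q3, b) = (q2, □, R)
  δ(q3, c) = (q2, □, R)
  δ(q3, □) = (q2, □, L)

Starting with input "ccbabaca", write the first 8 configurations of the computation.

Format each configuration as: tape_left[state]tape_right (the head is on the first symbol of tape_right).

Transitions applied:
Step 1: δ(q0, c) = (q0, □, R)
Step 2: δ(q0, c) = (q0, □, R)
Step 3: δ(q0, b) = (q3, c, L)
Step 4: δ(q3, □) = (q2, □, L)
Step 5: δ(q2, □) = (q0, c, L)
Step 6: δ(q0, □) = (q2, c, R)
Step 7: δ(q2, c) = (q2, b, R)

The first 8 configurations are:
[q0]ccbabaca ⊢ □[q0]cbabaca ⊢ □□[q0]babaca ⊢ □[q3]□cabaca ⊢ [q2]□□cabaca ⊢ [q0]□c□cabaca ⊢ c[q2]c□cabaca ⊢ cb[q2]□cabaca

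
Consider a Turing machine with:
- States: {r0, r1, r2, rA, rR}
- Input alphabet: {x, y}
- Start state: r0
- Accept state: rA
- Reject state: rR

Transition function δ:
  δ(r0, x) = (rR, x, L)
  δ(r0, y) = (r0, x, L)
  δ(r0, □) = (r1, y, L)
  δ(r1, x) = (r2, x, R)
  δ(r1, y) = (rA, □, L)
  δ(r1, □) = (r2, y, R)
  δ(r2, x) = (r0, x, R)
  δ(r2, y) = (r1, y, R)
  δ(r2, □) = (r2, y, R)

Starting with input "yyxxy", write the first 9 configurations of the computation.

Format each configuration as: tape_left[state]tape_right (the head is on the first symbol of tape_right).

Transitions applied:
Step 1: δ(r0, y) = (r0, x, L)
Step 2: δ(r0, □) = (r1, y, L)
Step 3: δ(r1, □) = (r2, y, R)
Step 4: δ(r2, y) = (r1, y, R)
Step 5: δ(r1, x) = (r2, x, R)
Step 6: δ(r2, y) = (r1, y, R)
Step 7: δ(r1, x) = (r2, x, R)
Step 8: δ(r2, x) = (r0, x, R)

The first 9 configurations are:
[r0]yyxxy ⊢ [r0]□xyxxy ⊢ [r1]□yxyxxy ⊢ y[r2]yxyxxy ⊢ yy[r1]xyxxy ⊢ yyx[r2]yxxy ⊢ yyxy[r1]xxy ⊢ yyxyx[r2]xy ⊢ yyxyxx[r0]y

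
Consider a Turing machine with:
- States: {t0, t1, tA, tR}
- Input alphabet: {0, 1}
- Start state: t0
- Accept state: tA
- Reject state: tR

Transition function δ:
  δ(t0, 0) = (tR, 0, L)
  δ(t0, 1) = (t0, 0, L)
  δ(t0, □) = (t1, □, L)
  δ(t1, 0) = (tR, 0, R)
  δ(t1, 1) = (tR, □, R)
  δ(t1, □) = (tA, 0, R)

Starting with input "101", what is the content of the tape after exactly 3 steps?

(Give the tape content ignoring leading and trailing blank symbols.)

Execution trace:
Initial: [t0]101
Step 1: δ(t0, 1) = (t0, 0, L) → [t0]□001
Step 2: δ(t0, □) = (t1, □, L) → [t1]□□001
Step 3: δ(t1, □) = (tA, 0, R) → 0[tA]□001

The machine reaches the accept state tA and halts.

After 3 steps, the tape (ignoring leading/trailing blanks) is: 0□001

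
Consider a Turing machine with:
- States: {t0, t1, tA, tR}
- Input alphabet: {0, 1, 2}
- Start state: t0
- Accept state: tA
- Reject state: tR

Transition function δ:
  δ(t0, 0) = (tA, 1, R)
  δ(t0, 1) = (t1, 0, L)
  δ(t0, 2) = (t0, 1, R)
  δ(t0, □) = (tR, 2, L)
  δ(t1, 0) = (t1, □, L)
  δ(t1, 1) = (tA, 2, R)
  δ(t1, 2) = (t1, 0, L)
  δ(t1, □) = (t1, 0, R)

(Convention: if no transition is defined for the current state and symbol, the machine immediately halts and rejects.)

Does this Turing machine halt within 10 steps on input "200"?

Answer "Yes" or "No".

Execution trace:
Initial: [t0]200
Step 1: δ(t0, 2) = (t0, 1, R) → 1[t0]00
Step 2: δ(t0, 0) = (tA, 1, R) → 11[tA]0

The machine reaches the accept state tA and halts.
The machine halted after 2 steps (within the 10-step bound).

Answer: Yes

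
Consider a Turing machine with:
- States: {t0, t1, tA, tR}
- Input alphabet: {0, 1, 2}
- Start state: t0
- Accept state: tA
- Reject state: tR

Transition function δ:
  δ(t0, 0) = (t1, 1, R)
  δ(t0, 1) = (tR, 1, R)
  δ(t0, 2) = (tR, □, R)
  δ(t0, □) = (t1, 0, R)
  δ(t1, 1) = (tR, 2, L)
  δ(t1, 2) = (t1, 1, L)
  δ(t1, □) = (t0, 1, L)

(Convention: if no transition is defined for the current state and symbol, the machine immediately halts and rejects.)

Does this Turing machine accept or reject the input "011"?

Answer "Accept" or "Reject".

Execution trace:
Initial: [t0]011
Step 1: δ(t0, 0) = (t1, 1, R) → 1[t1]11
Step 2: δ(t1, 1) = (tR, 2, L) → [tR]121

The machine reaches the reject state tR and halts.

Answer: Reject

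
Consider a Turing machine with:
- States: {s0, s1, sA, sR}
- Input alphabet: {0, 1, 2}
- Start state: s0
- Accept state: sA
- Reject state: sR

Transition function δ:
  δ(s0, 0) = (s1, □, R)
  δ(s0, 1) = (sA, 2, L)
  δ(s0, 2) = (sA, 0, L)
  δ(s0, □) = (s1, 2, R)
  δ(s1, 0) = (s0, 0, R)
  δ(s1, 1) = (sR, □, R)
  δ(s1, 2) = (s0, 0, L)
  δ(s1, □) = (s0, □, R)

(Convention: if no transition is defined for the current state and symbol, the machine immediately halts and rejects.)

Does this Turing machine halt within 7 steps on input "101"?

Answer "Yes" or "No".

Execution trace:
Initial: [s0]101
Step 1: δ(s0, 1) = (sA, 2, L) → [sA]□201

The machine reaches the accept state sA and halts.
The machine halted after 1 step (within the 7-step bound).

Answer: Yes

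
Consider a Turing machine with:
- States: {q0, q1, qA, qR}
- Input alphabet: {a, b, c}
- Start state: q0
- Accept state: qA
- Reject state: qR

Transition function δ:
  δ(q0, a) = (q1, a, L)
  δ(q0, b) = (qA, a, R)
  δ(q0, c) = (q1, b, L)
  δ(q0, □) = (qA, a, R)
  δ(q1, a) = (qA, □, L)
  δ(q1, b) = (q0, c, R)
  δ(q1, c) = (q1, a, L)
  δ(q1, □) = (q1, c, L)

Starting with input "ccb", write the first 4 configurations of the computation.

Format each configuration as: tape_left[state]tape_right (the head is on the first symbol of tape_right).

Transitions applied:
Step 1: δ(q0, c) = (q1, b, L)
Step 2: δ(q1, □) = (q1, c, L)
Step 3: δ(q1, □) = (q1, c, L)

The first 4 configurations are:
[q0]ccb ⊢ [q1]□bcb ⊢ [q1]□cbcb ⊢ [q1]□ccbcb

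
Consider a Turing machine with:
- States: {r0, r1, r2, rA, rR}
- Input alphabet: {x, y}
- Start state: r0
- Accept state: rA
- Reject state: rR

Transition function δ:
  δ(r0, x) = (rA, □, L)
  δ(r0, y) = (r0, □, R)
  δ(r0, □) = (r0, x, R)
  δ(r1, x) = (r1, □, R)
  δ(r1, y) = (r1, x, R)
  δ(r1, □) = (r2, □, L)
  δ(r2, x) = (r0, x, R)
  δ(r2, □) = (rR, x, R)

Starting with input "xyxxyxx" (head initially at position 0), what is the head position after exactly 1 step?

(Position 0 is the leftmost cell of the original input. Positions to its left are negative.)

Execution trace (head position shown):
Step 0: [r0]xyxxyxx  (head at position 0)
Step 1: move left → [rA]□□yxxyxx  (head at position -1)

After 1 step, the head is at position -1.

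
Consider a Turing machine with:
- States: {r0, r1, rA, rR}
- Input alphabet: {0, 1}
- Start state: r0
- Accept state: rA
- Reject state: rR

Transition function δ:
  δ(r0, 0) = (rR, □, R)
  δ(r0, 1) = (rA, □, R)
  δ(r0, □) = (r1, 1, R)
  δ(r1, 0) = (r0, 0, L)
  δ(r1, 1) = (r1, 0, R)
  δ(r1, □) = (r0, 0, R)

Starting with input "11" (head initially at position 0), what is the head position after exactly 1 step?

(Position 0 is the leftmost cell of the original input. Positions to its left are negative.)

Execution trace (head position shown):
Step 0: [r0]11  (head at position 0)
Step 1: move right → □[rA]1  (head at position 1)

After 1 step, the head is at position 1.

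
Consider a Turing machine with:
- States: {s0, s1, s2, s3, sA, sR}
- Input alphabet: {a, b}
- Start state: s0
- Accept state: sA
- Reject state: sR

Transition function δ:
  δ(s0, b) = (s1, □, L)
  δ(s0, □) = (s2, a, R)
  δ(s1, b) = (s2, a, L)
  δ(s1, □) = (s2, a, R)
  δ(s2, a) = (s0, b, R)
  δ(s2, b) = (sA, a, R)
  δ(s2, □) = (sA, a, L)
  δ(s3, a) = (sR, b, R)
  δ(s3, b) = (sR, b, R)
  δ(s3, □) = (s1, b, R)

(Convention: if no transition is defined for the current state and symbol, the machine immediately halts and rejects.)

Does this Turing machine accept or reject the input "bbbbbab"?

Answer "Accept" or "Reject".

Execution trace:
Initial: [s0]bbbbbab
Step 1: δ(s0, b) = (s1, □, L) → [s1]□□bbbbab
Step 2: δ(s1, □) = (s2, a, R) → a[s2]□bbbbab
Step 3: δ(s2, □) = (sA, a, L) → [sA]aabbbbab

The machine reaches the accept state sA and halts.

Answer: Accept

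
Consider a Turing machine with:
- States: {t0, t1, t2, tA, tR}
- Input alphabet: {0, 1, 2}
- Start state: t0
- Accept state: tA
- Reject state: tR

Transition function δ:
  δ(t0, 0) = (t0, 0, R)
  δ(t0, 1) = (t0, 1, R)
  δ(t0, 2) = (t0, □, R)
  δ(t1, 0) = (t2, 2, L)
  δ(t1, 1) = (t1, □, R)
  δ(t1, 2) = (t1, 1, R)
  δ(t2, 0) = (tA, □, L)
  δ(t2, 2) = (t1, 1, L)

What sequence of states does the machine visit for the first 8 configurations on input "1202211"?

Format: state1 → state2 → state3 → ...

Execution trace:
Initial: [t0]1202211
Step 1: δ(t0, 1) = (t0, 1, R) → 1[t0]202211
Step 2: δ(t0, 2) = (t0, □, R) → 1□[t0]02211
Step 3: δ(t0, 0) = (t0, 0, R) → 1□0[t0]2211
Step 4: δ(t0, 2) = (t0, □, R) → 1□0□[t0]211
Step 5: δ(t0, 2) = (t0, □, R) → 1□0□□[t0]11
Step 6: δ(t0, 1) = (t0, 1, R) → 1□0□□1[t0]1
Step 7: δ(t0, 1) = (t0, 1, R) → 1□0□□11[t0]□

No transition is defined for δ(t0, □). By convention the machine halts and rejects.

State sequence: t0 → t0 → t0 → t0 → t0 → t0 → t0 → t0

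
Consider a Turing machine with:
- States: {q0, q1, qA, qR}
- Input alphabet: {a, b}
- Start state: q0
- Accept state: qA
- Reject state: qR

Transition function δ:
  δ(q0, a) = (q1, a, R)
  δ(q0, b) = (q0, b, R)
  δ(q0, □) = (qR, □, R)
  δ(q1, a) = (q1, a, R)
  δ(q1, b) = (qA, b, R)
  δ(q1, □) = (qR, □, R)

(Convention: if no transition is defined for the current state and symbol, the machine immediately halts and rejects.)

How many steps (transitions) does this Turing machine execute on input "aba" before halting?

Execution trace:
Initial: [q0]aba
Step 1: δ(q0, a) = (q1, a, R) → a[q1]ba
Step 2: δ(q1, b) = (qA, b, R) → ab[qA]a

The machine reaches the accept state qA and halts.

The machine executed 2 steps before halting.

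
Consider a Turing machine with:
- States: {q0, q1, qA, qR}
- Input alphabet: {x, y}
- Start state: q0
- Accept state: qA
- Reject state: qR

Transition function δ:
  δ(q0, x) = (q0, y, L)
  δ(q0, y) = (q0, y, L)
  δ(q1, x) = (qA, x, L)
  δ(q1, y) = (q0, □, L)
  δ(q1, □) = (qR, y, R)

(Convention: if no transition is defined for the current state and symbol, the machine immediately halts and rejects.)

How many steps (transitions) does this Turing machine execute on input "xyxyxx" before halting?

Execution trace:
Initial: [q0]xyxyxx
Step 1: δ(q0, x) = (q0, y, L) → [q0]□yyxyxx

No transition is defined for δ(q0, □). By convention the machine halts and rejects.

The machine executed 1 step before halting.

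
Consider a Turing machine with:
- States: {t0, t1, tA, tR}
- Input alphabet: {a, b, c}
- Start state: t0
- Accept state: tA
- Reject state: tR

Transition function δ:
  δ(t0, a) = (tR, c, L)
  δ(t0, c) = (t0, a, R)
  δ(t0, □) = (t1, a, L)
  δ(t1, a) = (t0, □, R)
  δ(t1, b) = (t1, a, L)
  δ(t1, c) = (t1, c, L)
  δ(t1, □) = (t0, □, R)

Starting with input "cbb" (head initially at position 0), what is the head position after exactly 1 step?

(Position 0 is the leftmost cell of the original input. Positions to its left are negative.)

Execution trace (head position shown):
Step 0: [t0]cbb  (head at position 0)
Step 1: move right → a[t0]bb  (head at position 1)

After 1 step, the head is at position 1.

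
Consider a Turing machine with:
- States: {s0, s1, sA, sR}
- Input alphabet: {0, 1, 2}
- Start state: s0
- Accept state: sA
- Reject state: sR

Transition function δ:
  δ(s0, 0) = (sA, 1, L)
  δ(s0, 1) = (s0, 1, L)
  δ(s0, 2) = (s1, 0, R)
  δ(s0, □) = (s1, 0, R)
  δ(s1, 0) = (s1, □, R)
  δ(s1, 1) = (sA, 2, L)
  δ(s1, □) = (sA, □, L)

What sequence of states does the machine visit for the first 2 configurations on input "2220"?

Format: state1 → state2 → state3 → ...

Execution trace:
Initial: [s0]2220
Step 1: δ(s0, 2) = (s1, 0, R) → 0[s1]220

No transition is defined for δ(s1, 2). By convention the machine halts and rejects.

State sequence: s0 → s1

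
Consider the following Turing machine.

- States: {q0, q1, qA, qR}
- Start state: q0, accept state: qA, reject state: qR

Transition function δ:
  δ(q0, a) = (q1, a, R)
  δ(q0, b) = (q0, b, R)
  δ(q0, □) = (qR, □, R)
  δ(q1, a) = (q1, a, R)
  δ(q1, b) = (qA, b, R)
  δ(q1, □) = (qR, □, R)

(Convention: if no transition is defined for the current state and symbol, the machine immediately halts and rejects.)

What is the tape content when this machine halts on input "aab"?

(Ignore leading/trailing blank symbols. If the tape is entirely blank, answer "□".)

Execution trace:
Initial: [q0]aab
Step 1: δ(q0, a) = (q1, a, R) → a[q1]ab
Step 2: δ(q1, a) = (q1, a, R) → aa[q1]b
Step 3: δ(q1, b) = (qA, b, R) → aab[qA]□

The machine reaches the accept state qA and halts.

Final tape (ignoring leading/trailing blanks): aab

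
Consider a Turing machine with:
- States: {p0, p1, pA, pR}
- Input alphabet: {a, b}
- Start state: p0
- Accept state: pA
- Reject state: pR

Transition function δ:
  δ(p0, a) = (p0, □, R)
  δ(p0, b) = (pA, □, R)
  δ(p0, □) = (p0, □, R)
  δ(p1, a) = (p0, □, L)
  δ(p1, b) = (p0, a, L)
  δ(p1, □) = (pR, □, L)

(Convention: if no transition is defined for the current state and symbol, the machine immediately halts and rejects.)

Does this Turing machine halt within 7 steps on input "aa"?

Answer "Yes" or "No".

Execution trace:
Initial: [p0]aa
Step 1: δ(p0, a) = (p0, □, R) → □[p0]a
Step 2: δ(p0, a) = (p0, □, R) → □□[p0]□
Step 3: δ(p0, □) = (p0, □, R) → □□□[p0]□
Step 4: δ(p0, □) = (p0, □, R) → □□□□[p0]□
Step 5: δ(p0, □) = (p0, □, R) → □□□□□[p0]□
Step 6: δ(p0, □) = (p0, □, R) → □□□□□□[p0]□
Step 7: δ(p0, □) = (p0, □, R) → □□□□□□□[p0]□

The machine has not reached a halting state after 7 steps.
The machine did not halt within the 7-step bound.

Answer: No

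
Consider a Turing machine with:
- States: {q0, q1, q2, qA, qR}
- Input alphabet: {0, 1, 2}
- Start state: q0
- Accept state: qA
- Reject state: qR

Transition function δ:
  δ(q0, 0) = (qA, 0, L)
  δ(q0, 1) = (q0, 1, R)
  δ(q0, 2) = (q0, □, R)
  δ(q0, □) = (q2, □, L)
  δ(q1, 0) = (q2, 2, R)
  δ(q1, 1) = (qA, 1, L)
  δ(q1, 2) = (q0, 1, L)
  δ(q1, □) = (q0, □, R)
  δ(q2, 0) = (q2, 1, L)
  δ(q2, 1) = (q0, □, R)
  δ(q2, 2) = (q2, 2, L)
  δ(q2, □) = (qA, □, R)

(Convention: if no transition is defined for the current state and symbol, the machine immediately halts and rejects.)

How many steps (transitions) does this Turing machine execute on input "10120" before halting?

Execution trace:
Initial: [q0]10120
Step 1: δ(q0, 1) = (q0, 1, R) → 1[q0]0120
Step 2: δ(q0, 0) = (qA, 0, L) → [qA]10120

The machine reaches the accept state qA and halts.

The machine executed 2 steps before halting.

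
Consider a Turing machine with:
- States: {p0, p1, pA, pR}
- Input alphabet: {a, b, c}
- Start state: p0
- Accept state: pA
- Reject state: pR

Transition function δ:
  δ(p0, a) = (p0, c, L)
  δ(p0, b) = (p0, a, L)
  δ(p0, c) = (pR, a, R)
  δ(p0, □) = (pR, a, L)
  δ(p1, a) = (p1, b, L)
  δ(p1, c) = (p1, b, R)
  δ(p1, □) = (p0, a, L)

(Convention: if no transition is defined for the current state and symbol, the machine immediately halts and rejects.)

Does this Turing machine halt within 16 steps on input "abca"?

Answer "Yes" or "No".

Execution trace:
Initial: [p0]abca
Step 1: δ(p0, a) = (p0, c, L) → [p0]□cbca
Step 2: δ(p0, □) = (pR, a, L) → [pR]□acbca

The machine reaches the reject state pR and halts.
The machine halted after 2 steps (within the 16-step bound).

Answer: Yes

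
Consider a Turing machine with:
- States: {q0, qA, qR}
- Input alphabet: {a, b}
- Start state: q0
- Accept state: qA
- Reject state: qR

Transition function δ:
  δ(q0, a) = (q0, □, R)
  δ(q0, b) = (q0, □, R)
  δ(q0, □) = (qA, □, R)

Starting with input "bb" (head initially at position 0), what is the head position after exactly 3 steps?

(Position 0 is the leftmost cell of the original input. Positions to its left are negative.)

Execution trace (head position shown):
Step 0: [q0]bb  (head at position 0)
Step 1: move right → □[q0]b  (head at position 1)
Step 2: move right → □□[q0]□  (head at position 2)
Step 3: move right → □□□[qA]□  (head at position 3)

After 3 steps, the head is at position 3.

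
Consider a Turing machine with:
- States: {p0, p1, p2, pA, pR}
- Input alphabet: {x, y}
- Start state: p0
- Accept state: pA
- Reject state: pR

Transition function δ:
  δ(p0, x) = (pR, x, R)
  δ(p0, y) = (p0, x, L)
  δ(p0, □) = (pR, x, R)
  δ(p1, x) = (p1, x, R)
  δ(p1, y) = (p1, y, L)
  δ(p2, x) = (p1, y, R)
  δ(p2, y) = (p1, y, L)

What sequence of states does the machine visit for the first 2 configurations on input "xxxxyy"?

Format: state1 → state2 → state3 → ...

Execution trace:
Initial: [p0]xxxxyy
Step 1: δ(p0, x) = (pR, x, R) → x[pR]xxxyy

The machine reaches the reject state pR and halts.

State sequence: p0 → pR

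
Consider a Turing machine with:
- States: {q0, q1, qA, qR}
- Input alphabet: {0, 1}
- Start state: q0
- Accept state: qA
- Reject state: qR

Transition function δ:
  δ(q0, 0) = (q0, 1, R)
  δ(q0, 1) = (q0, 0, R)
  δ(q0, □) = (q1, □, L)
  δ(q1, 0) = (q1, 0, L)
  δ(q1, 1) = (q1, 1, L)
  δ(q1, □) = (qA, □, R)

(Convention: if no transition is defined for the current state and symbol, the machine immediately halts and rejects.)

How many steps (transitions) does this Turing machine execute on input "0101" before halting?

Execution trace:
Initial: [q0]0101
Step 1: δ(q0, 0) = (q0, 1, R) → 1[q0]101
Step 2: δ(q0, 1) = (q0, 0, R) → 10[q0]01
Step 3: δ(q0, 0) = (q0, 1, R) → 101[q0]1
Step 4: δ(q0, 1) = (q0, 0, R) → 1010[q0]□
Step 5: δ(q0, □) = (q1, □, L) → 101[q1]0□
Step 6: δ(q1, 0) = (q1, 0, L) → 10[q1]10□
Step 7: δ(q1, 1) = (q1, 1, L) → 1[q1]010□
Step 8: δ(q1, 0) = (q1, 0, L) → [q1]1010□
Step 9: δ(q1, 1) = (q1, 1, L) → [q1]□1010□
Step 10: δ(q1, □) = (qA, □, R) → □[qA]1010□

The machine reaches the accept state qA and halts.

The machine executed 10 steps before halting.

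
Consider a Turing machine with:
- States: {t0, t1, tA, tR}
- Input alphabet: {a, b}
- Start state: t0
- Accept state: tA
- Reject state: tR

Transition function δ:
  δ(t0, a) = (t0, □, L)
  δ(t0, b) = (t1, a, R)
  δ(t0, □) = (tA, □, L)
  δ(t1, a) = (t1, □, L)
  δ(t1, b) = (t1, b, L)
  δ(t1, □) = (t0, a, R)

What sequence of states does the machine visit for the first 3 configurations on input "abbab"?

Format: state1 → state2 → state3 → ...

Execution trace:
Initial: [t0]abbab
Step 1: δ(t0, a) = (t0, □, L) → [t0]□□bbab
Step 2: δ(t0, □) = (tA, □, L) → [tA]□□□bbab

The machine reaches the accept state tA and halts.

State sequence: t0 → t0 → tA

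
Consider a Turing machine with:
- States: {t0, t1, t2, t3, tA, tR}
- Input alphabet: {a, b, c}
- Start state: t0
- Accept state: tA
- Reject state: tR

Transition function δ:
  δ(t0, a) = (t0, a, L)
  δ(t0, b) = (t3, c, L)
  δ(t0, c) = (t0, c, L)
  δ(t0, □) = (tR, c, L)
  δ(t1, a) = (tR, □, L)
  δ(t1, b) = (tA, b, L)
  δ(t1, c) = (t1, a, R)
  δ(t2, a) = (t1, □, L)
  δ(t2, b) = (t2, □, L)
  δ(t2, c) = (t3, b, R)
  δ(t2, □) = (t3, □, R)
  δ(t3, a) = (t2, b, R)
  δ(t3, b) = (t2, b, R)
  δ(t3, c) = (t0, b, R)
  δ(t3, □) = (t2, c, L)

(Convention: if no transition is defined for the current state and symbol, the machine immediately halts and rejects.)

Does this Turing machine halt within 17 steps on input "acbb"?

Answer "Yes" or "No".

Execution trace:
Initial: [t0]acbb
Step 1: δ(t0, a) = (t0, a, L) → [t0]□acbb
Step 2: δ(t0, □) = (tR, c, L) → [tR]□cacbb

The machine reaches the reject state tR and halts.
The machine halted after 2 steps (within the 17-step bound).

Answer: Yes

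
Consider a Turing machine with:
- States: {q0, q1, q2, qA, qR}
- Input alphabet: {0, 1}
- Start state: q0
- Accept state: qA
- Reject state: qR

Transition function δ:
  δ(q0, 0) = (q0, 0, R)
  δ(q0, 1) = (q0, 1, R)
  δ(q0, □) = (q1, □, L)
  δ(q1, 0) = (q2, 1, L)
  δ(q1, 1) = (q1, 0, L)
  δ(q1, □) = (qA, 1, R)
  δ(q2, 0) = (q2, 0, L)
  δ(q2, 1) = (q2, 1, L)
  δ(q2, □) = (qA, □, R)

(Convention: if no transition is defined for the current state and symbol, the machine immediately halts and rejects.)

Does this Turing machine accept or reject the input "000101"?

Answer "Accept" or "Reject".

Execution trace:
Initial: [q0]000101
Step 1: δ(q0, 0) = (q0, 0, R) → 0[q0]00101
Step 2: δ(q0, 0) = (q0, 0, R) → 00[q0]0101
Step 3: δ(q0, 0) = (q0, 0, R) → 000[q0]101
Step 4: δ(q0, 1) = (q0, 1, R) → 0001[q0]01
Step 5: δ(q0, 0) = (q0, 0, R) → 00010[q0]1
Step 6: δ(q0, 1) = (q0, 1, R) → 000101[q0]□
Step 7: δ(q0, □) = (q1, □, L) → 00010[q1]1□
Step 8: δ(q1, 1) = (q1, 0, L) → 0001[q1]00□
Step 9: δ(q1, 0) = (q2, 1, L) → 000[q2]110□
Step 10: δ(q2, 1) = (q2, 1, L) → 00[q2]0110□
Step 11: δ(q2, 0) = (q2, 0, L) → 0[q2]00110□
Step 12: δ(q2, 0) = (q2, 0, L) → [q2]000110□
Step 13: δ(q2, 0) = (q2, 0, L) → [q2]□000110□
Step 14: δ(q2, □) = (qA, □, R) → □[qA]000110□

The machine reaches the accept state qA and halts.

Answer: Accept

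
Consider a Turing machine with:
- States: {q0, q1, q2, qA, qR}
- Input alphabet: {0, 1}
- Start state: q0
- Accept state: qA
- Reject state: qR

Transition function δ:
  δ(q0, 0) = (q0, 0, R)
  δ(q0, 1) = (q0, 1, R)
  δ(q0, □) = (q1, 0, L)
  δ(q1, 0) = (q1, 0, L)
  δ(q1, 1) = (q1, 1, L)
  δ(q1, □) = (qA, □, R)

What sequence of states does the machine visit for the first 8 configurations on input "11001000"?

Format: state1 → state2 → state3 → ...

Execution trace:
Initial: [q0]11001000
Step 1: δ(q0, 1) = (q0, 1, R) → 1[q0]1001000
Step 2: δ(q0, 1) = (q0, 1, R) → 11[q0]001000
Step 3: δ(q0, 0) = (q0, 0, R) → 110[q0]01000
Step 4: δ(q0, 0) = (q0, 0, R) → 1100[q0]1000
Step 5: δ(q0, 1) = (q0, 1, R) → 11001[q0]000
Step 6: δ(q0, 0) = (q0, 0, R) → 110010[q0]00
Step 7: δ(q0, 0) = (q0, 0, R) → 1100100[q0]0

State sequence: q0 → q0 → q0 → q0 → q0 → q0 → q0 → q0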